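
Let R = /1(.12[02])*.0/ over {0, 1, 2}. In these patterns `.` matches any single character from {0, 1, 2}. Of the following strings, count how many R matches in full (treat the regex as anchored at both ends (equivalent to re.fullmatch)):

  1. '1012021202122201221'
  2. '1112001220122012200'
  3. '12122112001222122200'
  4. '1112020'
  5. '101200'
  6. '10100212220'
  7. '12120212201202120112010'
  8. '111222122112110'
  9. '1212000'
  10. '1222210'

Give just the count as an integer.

4

1 → no match — must end with '0'
2 → match
3 → no match
4 → match
5 → no match
6 → no match
7 → match
8 → no match
9 → match
10 → no match
Total matched: 4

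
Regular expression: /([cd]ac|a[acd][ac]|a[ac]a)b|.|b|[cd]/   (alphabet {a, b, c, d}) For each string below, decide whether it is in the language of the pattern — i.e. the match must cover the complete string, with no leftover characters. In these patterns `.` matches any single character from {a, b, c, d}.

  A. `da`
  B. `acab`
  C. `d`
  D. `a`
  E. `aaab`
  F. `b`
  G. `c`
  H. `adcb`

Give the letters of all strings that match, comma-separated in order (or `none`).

B, C, D, E, F, G, H

A → no match
B → match
C → match
D → match
E → match
F → match
G → match
H → match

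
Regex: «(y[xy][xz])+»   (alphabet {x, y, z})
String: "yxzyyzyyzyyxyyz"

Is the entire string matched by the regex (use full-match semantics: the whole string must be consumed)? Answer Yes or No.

Yes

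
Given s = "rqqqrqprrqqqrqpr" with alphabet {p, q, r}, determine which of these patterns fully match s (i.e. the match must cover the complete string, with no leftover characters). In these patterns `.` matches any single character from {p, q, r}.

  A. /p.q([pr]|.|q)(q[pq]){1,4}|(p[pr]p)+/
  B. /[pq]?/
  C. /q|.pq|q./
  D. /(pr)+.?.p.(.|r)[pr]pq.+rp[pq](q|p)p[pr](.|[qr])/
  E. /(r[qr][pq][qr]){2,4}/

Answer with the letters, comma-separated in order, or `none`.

A → no match — must start with "p"
B → no match
C → no match
D → no match — must start with "pr"
E → match

E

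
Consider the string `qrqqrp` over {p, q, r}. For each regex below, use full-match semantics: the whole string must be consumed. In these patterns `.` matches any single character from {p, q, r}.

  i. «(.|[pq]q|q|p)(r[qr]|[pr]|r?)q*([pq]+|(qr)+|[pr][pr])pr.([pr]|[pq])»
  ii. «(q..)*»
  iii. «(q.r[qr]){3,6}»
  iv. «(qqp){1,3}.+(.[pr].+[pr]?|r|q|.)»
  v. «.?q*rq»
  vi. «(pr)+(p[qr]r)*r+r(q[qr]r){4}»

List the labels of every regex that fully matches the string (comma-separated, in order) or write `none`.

i → no match
ii → match
iii → no match
iv → no match — must start with `qqp`
v → no match — must end with `rq`
vi → no match — must start with `pr`

ii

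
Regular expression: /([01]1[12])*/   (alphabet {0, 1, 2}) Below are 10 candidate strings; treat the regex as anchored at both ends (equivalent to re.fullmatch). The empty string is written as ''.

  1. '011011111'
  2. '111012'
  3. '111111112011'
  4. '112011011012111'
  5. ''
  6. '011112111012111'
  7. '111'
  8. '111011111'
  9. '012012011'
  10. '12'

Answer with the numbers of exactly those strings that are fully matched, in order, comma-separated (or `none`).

1, 2, 3, 4, 5, 6, 7, 8, 9

1 → match
2 → match
3 → match
4 → match
5 → match
6 → match
7 → match
8 → match
9 → match
10 → no match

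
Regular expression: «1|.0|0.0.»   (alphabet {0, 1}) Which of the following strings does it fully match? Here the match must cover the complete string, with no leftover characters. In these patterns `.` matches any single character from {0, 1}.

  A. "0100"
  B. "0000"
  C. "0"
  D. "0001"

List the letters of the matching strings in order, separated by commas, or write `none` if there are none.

A → match
B → match
C → no match
D → match

A, B, D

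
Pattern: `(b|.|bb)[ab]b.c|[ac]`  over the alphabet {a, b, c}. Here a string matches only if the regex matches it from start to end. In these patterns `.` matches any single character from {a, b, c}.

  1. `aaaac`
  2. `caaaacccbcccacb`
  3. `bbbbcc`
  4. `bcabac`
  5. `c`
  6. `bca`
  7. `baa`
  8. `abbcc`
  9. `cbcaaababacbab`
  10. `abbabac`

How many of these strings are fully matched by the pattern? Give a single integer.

1 → no match
2 → no match
3 → match
4 → no match
5 → match
6 → no match
7 → no match
8 → match
9 → no match
10 → no match
Total matched: 3

3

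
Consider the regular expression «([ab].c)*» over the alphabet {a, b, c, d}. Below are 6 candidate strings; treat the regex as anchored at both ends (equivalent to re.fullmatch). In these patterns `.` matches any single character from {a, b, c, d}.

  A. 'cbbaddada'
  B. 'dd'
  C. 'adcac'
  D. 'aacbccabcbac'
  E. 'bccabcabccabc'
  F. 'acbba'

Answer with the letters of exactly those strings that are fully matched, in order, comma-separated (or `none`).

D

A → no match
B → no match
C → no match
D → match
E → no match
F → no match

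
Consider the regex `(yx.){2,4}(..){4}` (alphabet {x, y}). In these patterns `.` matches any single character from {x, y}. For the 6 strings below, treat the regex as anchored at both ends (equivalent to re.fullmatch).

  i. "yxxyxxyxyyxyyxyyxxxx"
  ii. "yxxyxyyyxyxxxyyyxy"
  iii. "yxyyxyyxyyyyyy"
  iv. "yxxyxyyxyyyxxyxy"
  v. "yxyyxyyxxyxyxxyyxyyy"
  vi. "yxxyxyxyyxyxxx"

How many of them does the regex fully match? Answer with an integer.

i → match
ii → no match
iii → match
iv → no match
v → match
vi → match
Total matched: 4

4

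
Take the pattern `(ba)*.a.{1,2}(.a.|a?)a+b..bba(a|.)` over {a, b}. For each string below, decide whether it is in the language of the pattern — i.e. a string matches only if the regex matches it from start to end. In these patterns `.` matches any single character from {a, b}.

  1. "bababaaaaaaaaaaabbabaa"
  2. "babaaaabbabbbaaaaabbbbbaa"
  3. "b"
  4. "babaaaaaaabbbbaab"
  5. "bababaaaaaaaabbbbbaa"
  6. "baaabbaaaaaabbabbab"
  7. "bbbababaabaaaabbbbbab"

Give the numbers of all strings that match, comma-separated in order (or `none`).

5, 6

1 → no match
2 → no match
3 → no match
4 → no match
5 → match
6 → match
7 → no match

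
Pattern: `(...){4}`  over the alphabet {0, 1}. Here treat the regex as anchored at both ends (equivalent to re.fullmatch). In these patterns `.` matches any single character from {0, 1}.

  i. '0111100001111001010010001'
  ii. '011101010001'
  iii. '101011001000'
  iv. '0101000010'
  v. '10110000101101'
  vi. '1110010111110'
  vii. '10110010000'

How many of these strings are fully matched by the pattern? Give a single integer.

i → no match
ii. '011101010001' → match
iii. '101011001000' → match
iv. '0101000010' → no match
v → no match
vi → no match
vii. '10110010000' → no match
Total matched: 2

2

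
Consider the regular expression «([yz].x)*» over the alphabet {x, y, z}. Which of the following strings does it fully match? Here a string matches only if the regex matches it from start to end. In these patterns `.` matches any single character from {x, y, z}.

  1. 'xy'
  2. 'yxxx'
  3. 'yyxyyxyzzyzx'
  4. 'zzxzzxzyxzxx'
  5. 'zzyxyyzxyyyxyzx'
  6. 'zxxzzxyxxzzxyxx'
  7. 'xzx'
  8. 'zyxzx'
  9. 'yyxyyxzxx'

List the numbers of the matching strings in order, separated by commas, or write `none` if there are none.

1 → no match
2 → no match
3 → no match
4 → match
5 → no match
6 → match
7 → no match
8 → no match
9 → match

4, 6, 9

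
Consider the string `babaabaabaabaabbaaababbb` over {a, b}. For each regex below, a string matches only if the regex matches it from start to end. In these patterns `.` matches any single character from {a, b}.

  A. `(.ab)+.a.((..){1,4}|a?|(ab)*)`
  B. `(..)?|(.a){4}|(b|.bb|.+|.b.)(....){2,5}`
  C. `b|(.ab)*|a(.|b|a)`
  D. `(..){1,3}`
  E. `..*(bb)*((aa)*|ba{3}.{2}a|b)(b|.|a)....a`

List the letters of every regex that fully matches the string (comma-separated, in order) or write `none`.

A → match
B → match
C → no match
D → no match
E → no match — must end with `a`

A, B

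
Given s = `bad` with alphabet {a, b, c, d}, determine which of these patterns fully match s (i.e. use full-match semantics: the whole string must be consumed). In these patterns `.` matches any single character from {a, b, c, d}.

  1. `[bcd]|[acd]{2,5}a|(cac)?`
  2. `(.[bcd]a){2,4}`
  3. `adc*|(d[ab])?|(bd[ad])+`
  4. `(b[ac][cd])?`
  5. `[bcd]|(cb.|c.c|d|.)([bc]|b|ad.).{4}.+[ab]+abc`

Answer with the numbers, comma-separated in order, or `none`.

4

1 → no match
2 → no match — must end with `a`
3 → no match
4 → match
5 → no match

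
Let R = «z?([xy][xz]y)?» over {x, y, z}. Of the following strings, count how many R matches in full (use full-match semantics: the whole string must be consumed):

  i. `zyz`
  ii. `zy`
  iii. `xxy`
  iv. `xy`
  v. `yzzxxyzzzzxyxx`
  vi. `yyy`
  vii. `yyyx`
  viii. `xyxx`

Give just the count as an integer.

i → no match
ii → no match
iii → match
iv → no match
v → no match
vi → no match
vii → no match
viii → no match
Total matched: 1

1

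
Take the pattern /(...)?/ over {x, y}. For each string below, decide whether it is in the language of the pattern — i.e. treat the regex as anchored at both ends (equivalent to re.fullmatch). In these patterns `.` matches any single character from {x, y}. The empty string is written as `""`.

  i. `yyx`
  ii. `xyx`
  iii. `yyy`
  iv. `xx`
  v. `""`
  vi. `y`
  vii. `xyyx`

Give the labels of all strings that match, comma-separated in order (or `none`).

i → match
ii → match
iii → match
iv → no match
v → match
vi → no match
vii → no match

i, ii, iii, v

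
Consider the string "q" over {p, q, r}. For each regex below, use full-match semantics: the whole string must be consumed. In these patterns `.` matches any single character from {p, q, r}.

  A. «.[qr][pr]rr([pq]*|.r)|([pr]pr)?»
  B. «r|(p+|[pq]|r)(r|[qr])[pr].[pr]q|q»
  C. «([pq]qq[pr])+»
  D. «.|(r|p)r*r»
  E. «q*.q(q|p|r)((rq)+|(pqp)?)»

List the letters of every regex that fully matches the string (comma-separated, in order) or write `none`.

A → no match
B → match
C → no match
D → match
E → no match

B, D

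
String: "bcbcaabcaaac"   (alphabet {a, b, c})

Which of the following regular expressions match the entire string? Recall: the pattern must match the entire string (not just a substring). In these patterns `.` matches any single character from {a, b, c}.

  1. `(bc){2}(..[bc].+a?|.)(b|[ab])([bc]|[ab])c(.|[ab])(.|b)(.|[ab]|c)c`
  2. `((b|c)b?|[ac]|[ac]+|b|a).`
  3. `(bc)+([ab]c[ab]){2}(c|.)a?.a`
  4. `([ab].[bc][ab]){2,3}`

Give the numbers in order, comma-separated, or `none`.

1 → match
2 → no match
3 → no match — must end with "a"
4 → no match

1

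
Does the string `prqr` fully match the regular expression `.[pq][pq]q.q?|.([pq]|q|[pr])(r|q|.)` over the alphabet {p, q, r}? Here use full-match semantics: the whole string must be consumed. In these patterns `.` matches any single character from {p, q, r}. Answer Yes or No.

No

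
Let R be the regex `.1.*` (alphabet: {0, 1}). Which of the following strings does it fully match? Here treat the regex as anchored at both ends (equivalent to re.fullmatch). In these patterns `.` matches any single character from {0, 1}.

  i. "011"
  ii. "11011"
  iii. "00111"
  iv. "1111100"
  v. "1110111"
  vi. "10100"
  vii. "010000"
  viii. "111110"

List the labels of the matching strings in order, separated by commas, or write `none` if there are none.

i, ii, iv, v, vii, viii

i → match
ii → match
iii → no match
iv → match
v → match
vi → no match
vii → match
viii → match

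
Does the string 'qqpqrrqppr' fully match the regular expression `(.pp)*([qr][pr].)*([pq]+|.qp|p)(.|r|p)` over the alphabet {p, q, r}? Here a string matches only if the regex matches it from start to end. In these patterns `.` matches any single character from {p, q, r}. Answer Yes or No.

No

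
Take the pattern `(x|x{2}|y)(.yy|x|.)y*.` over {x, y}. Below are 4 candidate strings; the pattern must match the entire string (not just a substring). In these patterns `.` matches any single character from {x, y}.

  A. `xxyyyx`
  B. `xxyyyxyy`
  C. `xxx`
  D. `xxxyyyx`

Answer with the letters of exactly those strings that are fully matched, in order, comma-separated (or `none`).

A → match
B → no match
C → match
D → match

A, C, D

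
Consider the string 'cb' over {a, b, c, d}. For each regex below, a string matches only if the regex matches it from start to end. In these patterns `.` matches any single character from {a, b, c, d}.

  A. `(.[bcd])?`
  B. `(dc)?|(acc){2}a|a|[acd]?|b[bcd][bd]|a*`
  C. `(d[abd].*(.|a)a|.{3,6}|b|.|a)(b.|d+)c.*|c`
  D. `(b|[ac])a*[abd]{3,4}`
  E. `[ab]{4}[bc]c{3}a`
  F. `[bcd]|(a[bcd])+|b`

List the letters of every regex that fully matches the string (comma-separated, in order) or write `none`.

A → match
B → no match
C → no match
D → no match
E → no match — must end with 'ca'
F → no match

A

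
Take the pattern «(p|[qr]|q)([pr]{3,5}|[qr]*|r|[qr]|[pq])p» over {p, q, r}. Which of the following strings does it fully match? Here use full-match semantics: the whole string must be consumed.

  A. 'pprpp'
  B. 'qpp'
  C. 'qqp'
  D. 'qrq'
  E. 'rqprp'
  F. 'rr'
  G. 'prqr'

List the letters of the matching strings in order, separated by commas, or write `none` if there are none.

A, B, C

A → match
B → match
C → match
D → no match — must end with 'p'
E → no match
F → no match — must end with 'p'
G → no match — must end with 'p'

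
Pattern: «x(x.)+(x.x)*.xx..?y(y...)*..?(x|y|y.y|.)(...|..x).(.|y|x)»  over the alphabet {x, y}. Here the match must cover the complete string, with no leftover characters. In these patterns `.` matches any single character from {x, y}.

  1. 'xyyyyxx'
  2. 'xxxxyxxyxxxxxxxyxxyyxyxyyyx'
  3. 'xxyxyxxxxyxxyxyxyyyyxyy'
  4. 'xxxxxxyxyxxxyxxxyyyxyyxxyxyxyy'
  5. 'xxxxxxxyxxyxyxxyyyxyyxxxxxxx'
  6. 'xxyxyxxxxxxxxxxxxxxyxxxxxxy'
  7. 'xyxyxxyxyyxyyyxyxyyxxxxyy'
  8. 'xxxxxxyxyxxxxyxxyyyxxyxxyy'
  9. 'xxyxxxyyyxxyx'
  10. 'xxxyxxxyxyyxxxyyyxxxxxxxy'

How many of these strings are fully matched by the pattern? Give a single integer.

6

1 → no match — must start with 'xx'
2 → match
3 → match
4 → match
5 → match
6 → match
7 → no match — must start with 'xx'
8 → match
9 → no match
10 → no match
Total matched: 6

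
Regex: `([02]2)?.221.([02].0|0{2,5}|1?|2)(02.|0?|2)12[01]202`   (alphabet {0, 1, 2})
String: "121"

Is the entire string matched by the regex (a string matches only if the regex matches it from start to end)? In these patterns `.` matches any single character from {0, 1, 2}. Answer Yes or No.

No

Every match must end with "202", but "121" does not.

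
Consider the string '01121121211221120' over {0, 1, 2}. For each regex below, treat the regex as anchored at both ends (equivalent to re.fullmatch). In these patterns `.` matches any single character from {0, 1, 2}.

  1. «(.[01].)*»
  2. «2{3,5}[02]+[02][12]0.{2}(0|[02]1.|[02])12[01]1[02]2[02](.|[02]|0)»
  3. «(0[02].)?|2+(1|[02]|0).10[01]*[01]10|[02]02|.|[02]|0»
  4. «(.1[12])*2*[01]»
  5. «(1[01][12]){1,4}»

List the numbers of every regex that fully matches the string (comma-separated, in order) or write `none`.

4

1 → no match
2 → no match — must start with '2'
3 → no match
4 → match
5 → no match — must start with '1'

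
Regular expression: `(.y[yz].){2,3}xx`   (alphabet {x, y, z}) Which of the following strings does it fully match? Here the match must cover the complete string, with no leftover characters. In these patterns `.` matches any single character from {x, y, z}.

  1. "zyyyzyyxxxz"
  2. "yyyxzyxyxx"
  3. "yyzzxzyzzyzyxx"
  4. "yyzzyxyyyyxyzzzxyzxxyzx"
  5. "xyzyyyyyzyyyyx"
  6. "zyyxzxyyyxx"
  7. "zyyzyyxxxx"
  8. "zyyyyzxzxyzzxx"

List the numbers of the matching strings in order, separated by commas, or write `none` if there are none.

1 → no match — must end with "xx"
2 → no match
3 → no match
4 → no match — must end with "xx"
5 → no match — must end with "xx"
6 → no match
7 → no match
8 → no match

none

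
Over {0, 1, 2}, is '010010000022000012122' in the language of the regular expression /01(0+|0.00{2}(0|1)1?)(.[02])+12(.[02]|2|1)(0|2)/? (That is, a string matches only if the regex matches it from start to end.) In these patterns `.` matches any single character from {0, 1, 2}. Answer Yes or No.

Yes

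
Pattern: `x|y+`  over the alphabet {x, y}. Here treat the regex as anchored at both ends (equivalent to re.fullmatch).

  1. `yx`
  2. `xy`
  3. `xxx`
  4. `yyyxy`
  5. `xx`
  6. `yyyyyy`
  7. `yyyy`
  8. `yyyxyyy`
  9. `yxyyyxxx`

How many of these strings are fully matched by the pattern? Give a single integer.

2

1 → no match
2 → no match
3 → no match
4 → no match
5 → no match
6 → match
7 → match
8 → no match
9 → no match
Total matched: 2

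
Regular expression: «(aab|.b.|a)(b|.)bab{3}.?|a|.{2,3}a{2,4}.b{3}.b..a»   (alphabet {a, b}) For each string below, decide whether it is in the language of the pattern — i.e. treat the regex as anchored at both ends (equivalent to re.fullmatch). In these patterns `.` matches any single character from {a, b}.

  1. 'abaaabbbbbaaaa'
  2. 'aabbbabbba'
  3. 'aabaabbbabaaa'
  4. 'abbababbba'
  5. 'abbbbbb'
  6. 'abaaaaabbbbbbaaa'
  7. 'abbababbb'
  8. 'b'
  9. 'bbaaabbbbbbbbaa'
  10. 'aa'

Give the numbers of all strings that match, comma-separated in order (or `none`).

2, 4, 6, 7

1 → no match
2 → match
3 → no match
4 → match
5 → no match
6 → match
7 → match
8 → no match
9 → no match
10 → no match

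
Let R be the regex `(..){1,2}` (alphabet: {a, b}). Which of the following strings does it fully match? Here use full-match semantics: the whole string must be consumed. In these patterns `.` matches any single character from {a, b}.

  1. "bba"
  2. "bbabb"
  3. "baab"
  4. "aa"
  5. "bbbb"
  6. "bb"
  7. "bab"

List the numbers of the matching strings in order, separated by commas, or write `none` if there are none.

1 → no match
2 → no match
3 → match
4 → match
5 → match
6 → match
7 → no match

3, 4, 5, 6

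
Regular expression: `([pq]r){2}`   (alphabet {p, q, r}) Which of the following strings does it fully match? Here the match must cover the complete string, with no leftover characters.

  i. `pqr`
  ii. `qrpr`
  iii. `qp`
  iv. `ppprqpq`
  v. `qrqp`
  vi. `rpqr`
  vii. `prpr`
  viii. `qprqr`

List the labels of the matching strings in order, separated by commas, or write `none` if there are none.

ii, vii

i → no match
ii → match
iii → no match — must end with `r`
iv → no match — must end with `r`
v → no match — must end with `r`
vi → no match
vii → match
viii → no match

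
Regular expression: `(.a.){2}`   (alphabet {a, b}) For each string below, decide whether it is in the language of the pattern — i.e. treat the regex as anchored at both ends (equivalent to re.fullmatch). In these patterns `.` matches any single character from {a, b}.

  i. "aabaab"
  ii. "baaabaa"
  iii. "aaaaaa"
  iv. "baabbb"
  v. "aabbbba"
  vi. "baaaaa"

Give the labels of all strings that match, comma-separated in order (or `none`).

i, iii, vi

i. "aabaab" → match
ii. "baaabaa" → no match
iii. "aaaaaa" → match
iv. "baabbb" → no match
v. "aabbbba" → no match
vi. "baaaaa" → match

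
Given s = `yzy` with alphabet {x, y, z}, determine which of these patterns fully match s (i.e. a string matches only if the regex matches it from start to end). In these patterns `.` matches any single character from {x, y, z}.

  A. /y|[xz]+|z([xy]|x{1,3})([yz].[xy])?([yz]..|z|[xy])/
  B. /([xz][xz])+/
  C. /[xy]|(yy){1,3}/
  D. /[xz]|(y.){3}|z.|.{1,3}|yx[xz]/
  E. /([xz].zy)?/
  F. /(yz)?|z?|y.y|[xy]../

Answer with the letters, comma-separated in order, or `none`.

D, F

A → no match
B → no match
C → no match
D → match
E → no match
F → match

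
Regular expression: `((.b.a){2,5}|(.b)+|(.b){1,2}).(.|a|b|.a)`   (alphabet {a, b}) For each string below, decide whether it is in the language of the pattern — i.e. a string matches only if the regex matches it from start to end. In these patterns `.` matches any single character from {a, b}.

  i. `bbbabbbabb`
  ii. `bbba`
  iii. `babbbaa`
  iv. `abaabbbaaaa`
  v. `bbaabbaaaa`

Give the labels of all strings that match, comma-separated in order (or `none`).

i. `bbbabbbabb` → match
ii. `bbba` → match
iii. `babbbaa` → no match
iv. `abaabbbaaaa` → match
v. `bbaabbaaaa` → match

i, ii, iv, v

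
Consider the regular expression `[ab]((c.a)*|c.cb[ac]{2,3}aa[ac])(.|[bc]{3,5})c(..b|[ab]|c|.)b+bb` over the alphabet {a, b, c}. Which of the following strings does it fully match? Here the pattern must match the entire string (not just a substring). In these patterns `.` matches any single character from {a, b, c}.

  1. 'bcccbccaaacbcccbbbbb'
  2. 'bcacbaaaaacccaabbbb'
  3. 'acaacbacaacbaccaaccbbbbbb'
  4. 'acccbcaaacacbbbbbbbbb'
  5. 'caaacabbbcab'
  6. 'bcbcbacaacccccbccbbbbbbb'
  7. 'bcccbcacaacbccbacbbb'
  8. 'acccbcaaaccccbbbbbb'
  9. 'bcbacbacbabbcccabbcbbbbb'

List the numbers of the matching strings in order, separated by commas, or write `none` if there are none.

1, 2, 3, 4, 6, 8

1 → match
2 → match
3 → match
4 → match
5 → no match — must end with 'bbb'
6 → match
7 → no match
8 → match
9 → no match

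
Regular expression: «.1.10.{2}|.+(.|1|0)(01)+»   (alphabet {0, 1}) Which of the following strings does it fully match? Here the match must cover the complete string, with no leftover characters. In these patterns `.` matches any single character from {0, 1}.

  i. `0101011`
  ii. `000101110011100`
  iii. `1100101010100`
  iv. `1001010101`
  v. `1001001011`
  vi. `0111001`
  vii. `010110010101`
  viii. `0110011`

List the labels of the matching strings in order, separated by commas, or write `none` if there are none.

i. `0101011` → match
ii → no match
iii → no match
iv. `1001010101` → match
v. `1001001011` → no match
vi. `0111001` → match
vii. `010110010101` → match
viii. `0110011` → no match

i, iv, vi, vii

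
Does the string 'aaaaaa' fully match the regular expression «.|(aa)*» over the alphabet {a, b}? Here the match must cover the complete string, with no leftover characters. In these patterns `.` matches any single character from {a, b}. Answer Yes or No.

Yes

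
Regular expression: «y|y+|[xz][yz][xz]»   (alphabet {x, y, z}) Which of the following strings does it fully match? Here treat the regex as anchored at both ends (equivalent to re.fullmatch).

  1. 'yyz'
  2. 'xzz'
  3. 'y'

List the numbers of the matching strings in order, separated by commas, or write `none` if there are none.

1 → no match
2 → match
3 → match

2, 3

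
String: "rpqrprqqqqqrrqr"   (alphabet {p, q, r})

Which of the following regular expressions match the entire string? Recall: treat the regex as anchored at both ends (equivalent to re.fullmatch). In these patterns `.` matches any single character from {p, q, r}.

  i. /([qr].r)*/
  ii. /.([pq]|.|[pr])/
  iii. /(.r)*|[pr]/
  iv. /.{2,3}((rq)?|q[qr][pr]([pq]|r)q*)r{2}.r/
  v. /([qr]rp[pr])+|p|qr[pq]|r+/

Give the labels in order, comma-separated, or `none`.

iv

i → no match
ii → no match
iii → no match
iv → match
v → no match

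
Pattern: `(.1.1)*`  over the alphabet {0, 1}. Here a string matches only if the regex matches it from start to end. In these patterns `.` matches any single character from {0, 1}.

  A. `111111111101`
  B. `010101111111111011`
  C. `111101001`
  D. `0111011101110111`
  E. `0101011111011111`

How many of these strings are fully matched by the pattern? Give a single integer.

A. `111111111101` → match
B → no match
C. `111101001` → no match
D → match
E → match
Total matched: 3

3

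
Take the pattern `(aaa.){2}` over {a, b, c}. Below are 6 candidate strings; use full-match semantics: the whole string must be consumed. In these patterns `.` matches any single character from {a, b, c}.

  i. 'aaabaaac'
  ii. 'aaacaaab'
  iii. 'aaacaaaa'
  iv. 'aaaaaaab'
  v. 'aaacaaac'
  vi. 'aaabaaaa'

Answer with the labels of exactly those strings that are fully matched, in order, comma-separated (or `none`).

i, ii, iii, iv, v, vi

i → match
ii → match
iii → match
iv → match
v → match
vi → match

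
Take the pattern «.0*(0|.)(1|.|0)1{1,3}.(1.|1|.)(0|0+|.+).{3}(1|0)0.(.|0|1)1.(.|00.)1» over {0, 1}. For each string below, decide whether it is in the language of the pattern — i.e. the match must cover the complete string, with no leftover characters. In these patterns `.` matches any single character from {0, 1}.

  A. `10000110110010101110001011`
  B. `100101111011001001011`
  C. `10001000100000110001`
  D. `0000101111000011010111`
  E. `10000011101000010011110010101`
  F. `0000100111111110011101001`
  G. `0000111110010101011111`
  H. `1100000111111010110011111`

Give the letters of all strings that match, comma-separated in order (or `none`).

A

A → match
B → no match
C → no match
D → no match
E → no match
F → no match
G → no match
H → no match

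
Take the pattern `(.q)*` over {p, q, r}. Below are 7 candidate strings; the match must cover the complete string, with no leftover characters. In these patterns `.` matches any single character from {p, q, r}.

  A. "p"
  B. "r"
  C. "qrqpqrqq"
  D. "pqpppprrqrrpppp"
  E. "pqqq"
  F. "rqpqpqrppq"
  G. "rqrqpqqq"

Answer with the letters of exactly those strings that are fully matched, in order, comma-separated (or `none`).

E, G

A → no match
B → no match
C → no match
D → no match
E → match
F → no match
G → match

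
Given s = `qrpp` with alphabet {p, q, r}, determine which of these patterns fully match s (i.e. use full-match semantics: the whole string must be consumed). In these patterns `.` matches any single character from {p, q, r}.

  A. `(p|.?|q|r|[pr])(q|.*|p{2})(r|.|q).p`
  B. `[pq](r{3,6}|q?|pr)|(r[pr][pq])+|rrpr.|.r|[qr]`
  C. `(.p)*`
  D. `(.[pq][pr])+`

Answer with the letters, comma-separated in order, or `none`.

A

A → match
B → no match
C → no match
D → no match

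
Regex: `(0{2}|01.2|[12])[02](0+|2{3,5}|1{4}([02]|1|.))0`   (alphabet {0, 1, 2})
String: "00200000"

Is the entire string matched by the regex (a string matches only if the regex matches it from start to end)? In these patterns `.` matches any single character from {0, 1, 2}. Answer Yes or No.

Yes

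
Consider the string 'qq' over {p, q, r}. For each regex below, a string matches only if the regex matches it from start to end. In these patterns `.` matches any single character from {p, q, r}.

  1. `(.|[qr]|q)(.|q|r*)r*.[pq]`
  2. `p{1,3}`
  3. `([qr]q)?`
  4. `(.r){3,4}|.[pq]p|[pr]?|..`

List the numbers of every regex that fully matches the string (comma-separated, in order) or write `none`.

3, 4

1 → no match
2 → no match — must start with 'p'
3 → match
4 → match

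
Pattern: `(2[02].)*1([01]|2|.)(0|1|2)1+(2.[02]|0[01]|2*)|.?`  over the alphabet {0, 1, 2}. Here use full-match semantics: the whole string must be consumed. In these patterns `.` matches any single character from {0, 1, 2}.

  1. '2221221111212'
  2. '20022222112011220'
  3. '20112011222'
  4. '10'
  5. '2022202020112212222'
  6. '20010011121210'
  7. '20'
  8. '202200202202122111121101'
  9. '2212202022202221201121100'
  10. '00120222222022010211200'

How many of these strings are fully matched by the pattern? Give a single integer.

3

1 → match
2 → match
3. '20112011222' → match
4. '10' → no match
5 → no match
6 → no match
7. '20' → no match
8 → no match
9 → no match
10 → no match
Total matched: 3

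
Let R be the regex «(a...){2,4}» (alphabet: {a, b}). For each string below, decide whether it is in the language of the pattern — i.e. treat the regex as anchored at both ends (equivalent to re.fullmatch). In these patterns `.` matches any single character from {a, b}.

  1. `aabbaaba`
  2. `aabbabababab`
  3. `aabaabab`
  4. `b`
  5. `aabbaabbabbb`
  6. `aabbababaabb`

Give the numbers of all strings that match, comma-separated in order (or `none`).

1, 2, 3, 5, 6

1 → match
2 → match
3 → match
4 → no match — must start with `a`
5 → match
6 → match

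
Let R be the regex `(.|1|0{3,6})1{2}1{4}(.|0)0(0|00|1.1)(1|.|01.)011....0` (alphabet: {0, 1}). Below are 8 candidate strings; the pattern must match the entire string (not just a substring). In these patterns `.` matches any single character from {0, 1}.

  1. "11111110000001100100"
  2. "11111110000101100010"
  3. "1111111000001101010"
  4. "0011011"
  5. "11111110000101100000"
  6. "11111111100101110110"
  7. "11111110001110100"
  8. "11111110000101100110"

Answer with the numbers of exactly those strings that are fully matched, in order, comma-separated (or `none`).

1, 2, 3, 5, 8

1 → match
2 → match
3 → match
4. "0011011" → no match — must end with "0"
5 → match
6 → no match
7 → no match
8 → match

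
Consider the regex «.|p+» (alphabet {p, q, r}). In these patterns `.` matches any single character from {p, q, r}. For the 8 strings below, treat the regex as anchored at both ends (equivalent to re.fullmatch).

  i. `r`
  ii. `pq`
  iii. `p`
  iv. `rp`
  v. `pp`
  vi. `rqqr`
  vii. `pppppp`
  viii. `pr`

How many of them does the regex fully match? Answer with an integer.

4

i → match
ii → no match
iii → match
iv → no match
v → match
vi → no match
vii → match
viii → no match
Total matched: 4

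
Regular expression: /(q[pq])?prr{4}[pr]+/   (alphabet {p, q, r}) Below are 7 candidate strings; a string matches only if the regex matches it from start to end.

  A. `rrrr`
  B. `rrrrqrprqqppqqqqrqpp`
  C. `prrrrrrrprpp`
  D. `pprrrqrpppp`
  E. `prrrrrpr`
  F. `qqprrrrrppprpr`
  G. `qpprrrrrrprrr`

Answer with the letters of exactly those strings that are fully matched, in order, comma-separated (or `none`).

C, E, F, G

A → no match
B → no match
C → match
D → no match
E → match
F → match
G → match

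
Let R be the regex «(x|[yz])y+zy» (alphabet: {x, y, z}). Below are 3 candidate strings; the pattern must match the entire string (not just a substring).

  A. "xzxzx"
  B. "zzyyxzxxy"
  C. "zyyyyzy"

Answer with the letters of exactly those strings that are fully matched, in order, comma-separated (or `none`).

C

A → no match — must end with "yzy"
B → no match — must end with "yzy"
C → match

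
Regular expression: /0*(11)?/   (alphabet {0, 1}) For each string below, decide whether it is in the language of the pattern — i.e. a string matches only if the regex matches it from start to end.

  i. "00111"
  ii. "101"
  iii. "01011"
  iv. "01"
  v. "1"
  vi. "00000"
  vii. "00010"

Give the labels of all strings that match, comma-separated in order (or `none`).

i → no match
ii → no match
iii → no match
iv → no match
v → no match
vi → match
vii → no match

vi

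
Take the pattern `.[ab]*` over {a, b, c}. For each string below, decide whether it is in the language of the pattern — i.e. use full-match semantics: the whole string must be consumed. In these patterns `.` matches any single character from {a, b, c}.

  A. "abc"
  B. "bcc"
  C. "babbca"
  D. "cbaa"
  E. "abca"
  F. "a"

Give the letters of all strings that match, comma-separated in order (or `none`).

A → no match
B → no match
C → no match
D → match
E → no match
F → match

D, F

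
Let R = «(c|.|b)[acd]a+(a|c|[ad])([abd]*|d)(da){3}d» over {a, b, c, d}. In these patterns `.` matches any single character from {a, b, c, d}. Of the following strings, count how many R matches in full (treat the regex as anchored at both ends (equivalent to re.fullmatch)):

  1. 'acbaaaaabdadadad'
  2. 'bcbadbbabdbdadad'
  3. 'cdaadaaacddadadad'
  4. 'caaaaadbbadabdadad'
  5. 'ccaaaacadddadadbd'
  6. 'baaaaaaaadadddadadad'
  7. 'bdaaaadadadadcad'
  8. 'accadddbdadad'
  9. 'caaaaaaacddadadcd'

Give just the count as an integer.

1

1 → no match
2 → no match
3 → no match
4 → no match
5 → no match — must end with 'dad'
6 → match
7 → no match — must end with 'dad'
8 → no match
9 → no match — must end with 'dad'
Total matched: 1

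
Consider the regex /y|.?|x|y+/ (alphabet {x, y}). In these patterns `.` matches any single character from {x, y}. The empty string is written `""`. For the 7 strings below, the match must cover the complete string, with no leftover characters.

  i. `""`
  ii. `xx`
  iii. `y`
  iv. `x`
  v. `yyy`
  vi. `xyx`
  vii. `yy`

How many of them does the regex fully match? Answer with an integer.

5

i → match
ii → no match
iii → match
iv → match
v → match
vi → no match
vii → match
Total matched: 5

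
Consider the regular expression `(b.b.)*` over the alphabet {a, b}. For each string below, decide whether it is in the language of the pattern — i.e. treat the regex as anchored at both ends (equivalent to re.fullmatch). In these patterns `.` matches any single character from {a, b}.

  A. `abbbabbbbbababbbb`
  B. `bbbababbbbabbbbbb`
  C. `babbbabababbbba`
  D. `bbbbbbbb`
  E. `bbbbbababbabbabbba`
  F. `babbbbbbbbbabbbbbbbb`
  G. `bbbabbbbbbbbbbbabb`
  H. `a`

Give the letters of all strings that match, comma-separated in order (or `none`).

D, F

A → no match
B → no match
C → no match
D. `bbbbbbbb` → match
E → no match
F → match
G → no match
H. `a` → no match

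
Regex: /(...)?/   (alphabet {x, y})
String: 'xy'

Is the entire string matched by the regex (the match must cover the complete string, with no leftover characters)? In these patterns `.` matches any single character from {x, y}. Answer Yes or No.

No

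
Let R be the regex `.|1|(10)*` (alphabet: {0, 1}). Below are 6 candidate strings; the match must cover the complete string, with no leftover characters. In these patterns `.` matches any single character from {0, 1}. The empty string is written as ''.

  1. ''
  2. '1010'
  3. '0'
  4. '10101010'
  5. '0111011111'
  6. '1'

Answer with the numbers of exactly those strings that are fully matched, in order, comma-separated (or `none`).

1 → match
2 → match
3 → match
4 → match
5 → no match
6 → match

1, 2, 3, 4, 6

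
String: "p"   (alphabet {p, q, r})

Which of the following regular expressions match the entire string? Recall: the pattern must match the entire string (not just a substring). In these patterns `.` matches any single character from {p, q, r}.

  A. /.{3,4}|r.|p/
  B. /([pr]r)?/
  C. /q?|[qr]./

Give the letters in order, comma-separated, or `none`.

A → match
B → no match
C → no match

A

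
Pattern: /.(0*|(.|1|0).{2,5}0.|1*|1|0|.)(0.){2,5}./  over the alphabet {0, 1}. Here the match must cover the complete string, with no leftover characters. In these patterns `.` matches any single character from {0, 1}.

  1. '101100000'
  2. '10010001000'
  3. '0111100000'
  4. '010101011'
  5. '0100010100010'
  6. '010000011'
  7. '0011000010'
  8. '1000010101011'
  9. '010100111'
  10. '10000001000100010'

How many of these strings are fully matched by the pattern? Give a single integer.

7

1 → no match
2 → match
3 → match
4 → match
5 → match
6 → match
7 → no match
8 → match
9 → no match
10 → match
Total matched: 7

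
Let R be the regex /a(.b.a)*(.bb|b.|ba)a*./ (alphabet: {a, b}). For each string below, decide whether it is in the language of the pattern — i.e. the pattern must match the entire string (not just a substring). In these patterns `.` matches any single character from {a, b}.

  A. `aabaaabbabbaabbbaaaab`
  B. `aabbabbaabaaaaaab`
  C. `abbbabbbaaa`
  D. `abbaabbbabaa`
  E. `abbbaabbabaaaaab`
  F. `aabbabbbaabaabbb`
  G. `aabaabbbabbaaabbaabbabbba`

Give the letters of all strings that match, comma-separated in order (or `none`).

A → match
B → match
C → match
D → match
E → match
F → match
G → match

A, B, C, D, E, F, G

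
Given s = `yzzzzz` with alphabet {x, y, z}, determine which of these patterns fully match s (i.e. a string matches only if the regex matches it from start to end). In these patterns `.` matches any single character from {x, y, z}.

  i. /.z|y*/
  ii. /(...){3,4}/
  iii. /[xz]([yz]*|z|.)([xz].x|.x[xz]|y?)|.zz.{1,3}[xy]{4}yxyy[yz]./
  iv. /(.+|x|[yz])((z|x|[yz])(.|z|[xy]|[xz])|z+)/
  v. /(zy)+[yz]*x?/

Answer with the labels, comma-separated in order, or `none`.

iv

i → no match
ii → no match
iii → no match
iv → match
v → no match — must start with `zy`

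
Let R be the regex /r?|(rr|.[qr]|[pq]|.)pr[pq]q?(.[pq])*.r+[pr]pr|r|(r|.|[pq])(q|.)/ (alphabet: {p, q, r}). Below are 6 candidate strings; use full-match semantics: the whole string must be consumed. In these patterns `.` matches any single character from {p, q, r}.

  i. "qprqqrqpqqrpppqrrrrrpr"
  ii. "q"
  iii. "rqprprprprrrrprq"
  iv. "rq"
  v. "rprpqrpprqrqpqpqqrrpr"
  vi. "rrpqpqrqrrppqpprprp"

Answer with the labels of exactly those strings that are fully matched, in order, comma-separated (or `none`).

i → no match
ii → no match
iii → no match
iv → match
v → no match
vi → no match

iv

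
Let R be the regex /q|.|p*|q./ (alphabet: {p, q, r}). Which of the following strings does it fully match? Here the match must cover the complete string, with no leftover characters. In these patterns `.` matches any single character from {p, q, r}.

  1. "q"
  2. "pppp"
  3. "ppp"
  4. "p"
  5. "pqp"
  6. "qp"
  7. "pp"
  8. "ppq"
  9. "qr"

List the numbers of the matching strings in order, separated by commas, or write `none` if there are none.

1, 2, 3, 4, 6, 7, 9

1 → match
2 → match
3 → match
4 → match
5 → no match
6 → match
7 → match
8 → no match
9 → match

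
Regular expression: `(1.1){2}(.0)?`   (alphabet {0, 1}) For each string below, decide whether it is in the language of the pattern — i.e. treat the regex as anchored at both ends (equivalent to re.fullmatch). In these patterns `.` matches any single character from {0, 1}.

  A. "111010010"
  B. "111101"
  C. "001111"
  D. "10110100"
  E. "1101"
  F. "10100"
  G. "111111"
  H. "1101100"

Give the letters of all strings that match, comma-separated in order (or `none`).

B, D, G

A → no match
B → match
C → no match — must start with "1"
D → match
E → no match
F → no match
G → match
H → no match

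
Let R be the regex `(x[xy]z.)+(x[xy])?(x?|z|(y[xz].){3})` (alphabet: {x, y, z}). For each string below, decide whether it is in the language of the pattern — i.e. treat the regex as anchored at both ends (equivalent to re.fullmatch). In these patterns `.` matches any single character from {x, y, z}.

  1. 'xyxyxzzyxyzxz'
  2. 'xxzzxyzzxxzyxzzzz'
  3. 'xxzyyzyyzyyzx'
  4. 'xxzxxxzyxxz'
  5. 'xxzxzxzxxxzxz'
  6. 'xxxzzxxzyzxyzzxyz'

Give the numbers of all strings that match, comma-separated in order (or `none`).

3, 4

1 → no match
2 → no match
3 → match
4. 'xxzxxxzyxxz' → match
5 → no match
6 → no match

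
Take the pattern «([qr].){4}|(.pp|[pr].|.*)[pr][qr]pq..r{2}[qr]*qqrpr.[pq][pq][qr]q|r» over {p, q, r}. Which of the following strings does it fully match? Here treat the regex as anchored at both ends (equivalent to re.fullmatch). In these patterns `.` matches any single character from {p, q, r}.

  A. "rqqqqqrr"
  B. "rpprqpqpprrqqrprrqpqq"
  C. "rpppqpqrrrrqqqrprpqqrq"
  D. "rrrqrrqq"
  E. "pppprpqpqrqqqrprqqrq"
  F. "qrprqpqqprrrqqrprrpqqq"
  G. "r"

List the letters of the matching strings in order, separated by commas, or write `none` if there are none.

A, B, C, D, F, G

A → match
B → match
C → match
D → match
E → no match
F → match
G → match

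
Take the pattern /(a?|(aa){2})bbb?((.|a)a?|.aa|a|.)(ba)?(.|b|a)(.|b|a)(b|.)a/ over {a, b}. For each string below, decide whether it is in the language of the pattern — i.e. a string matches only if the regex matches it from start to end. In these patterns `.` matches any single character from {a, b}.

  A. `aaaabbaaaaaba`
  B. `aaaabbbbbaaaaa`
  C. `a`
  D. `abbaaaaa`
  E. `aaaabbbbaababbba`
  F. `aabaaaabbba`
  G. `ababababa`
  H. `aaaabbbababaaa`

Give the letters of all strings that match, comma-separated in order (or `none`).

A, B, D, E, H

A → match
B → match
C → no match
D → match
E → match
F → no match
G → no match
H → match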